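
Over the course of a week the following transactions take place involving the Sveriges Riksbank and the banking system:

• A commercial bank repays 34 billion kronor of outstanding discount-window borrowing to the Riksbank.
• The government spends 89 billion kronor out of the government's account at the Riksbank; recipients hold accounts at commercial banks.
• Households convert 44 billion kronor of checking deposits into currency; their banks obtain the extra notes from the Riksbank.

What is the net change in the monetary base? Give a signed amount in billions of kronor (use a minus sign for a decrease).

+55 billion

Riksbank balance sheet:
  Assets:      Loans to banks −34B
  Liabilities: Bank reserves +11B, Currency in circulation +44B, Government deposits −89B
Monetary base = currency + reserves: +44B + (+11B) = +55 billion.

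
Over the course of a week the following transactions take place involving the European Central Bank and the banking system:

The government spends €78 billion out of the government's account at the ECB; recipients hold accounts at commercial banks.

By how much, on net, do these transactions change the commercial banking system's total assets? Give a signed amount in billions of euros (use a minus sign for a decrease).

+€78 billion

ECB balance sheet:
  Assets:      no change
  Liabilities: Bank reserves +€78B, Government deposits −€78B
Commercial banking system:
  Assets:      Reserves at CB +€78B
  Liabilities: Checkable deposits +€78B
Change in total bank assets = +€78 billion.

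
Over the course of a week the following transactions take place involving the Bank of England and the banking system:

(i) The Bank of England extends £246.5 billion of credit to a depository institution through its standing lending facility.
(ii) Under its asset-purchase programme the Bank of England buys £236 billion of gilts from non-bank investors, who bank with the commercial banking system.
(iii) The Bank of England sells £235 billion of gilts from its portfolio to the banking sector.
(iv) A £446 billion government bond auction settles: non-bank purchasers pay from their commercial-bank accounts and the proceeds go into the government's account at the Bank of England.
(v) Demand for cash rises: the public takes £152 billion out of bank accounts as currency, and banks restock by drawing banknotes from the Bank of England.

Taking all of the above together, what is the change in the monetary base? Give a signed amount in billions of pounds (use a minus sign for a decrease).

-£198.5 billion

Discount-window loan £246.5 billion: Bank of England balance sheet expands → +£246.5B.
Asset purchase (from non-banks) £236 billion: Bank of England balance sheet expands → +£236B.
OMO sale (to banks) £235 billion: Bank of England balance sheet contracts → −£235B.
Government account inflow £446 billion: reserves shift to a non-base liability → −£446B.
Currency withdrawal £152 billion: just a shift between currency and reserves — both are base money → 0.
Net: 246.5 + 236 − 235 − 446 + 0 = -£198.5 billion.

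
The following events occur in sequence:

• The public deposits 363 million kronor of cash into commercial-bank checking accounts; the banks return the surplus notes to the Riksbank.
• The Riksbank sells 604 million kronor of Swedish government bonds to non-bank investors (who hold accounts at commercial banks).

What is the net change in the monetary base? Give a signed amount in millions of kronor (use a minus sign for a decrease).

-604 million

Riksbank balance sheet:
  Assets:      Securities −604M
  Liabilities: Bank reserves −241M, Currency in circulation −363M
Commercial banking system:
  Assets:      Reserves at CB −241M
  Liabilities: Checkable deposits −241M
Monetary base = currency + reserves: −363M + (−241M) = -604 million.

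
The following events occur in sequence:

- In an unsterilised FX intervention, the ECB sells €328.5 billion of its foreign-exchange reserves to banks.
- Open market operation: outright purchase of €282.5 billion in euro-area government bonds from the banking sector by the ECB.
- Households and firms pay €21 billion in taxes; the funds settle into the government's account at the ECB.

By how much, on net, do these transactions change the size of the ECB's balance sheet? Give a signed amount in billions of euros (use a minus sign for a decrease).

FX sale €328.5 billion: an ECB asset is shed → −€328.5B.
OMO purchase (from banks) €282.5 billion: an ECB asset is acquired → +€282.5B.
Government account inflow €21 billion: only the composition of liabilities changes → 0.
Net: −328.5 + 282.5 + 0 = -€46 billion.

-€46 billion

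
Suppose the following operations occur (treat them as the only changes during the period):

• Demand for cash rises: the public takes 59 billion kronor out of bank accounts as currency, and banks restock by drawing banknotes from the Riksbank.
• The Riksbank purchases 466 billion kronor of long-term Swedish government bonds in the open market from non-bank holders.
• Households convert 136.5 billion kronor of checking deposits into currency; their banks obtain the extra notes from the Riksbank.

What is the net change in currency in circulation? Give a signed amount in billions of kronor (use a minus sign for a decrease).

Riksbank balance sheet:
  Assets:      Securities +466B
  Liabilities: Bank reserves +270.5B, Currency in circulation +195.5B
Commercial banking system:
  Assets:      Reserves at CB +270.5B
  Liabilities: Checkable deposits +270.5B
So the change in currency in circulation is +195.5 billion.

+195.5 billion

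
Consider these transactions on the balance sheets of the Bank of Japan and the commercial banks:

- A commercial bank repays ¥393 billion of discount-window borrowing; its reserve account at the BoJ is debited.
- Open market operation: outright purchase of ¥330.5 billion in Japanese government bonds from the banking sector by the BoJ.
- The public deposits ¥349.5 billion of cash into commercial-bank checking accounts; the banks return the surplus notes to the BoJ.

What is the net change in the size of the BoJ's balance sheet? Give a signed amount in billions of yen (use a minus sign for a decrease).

BoJ balance sheet:
  Assets:      Securities +¥330.5B, Loans to banks −¥393B
  Liabilities: Bank reserves +¥287B, Currency in circulation −¥349.5B
Commercial banking system:
  Assets:      Reserves at CB +¥287B, Securities −¥330.5B
  Liabilities: Checkable deposits +¥349.5B, Borrowings from CB −¥393B
Change in total BoJ assets = -¥62.5 billion.

-¥62.5 billion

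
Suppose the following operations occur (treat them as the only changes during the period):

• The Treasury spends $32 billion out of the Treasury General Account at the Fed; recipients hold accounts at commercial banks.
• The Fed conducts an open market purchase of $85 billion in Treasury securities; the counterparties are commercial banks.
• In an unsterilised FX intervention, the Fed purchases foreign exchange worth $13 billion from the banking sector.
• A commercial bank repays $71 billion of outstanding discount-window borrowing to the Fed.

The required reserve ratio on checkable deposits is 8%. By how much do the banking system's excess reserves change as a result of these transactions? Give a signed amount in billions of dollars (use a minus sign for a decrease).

Government spending $32 billion: reserves +$32B, deposits +$32B.
OMO purchase (from banks) $85 billion: reserves +$85B, deposits 0.
FX purchase $13 billion: reserves +$13B, deposits 0.
Discount-window repayment $71 billion: reserves −$71B, deposits 0.
Totals: Δreserves = +$59B, Δdeposits = +$32B.
Δrequired reserves = 8% × +$32B = +$2.56B.
Δexcess reserves = Δreserves − Δrequired = +$59B − (+$2.56B) = +$56.44 billion.

+$56.44 billion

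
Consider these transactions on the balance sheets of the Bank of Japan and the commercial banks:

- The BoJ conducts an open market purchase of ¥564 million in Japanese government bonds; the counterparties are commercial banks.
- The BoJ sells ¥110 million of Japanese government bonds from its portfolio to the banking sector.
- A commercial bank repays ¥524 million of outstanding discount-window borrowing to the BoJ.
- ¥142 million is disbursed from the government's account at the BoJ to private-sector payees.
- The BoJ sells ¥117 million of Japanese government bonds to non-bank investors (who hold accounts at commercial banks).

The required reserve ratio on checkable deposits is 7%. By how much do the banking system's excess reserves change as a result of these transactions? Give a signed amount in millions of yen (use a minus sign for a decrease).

OMO purchase (from banks) ¥564 million: reserves +¥564M, deposits 0.
OMO sale (to banks) ¥110 million: reserves −¥110M, deposits 0.
Discount-window repayment ¥524 million: reserves −¥524M, deposits 0.
Government spending ¥142 million: reserves +¥142M, deposits +¥142M.
Asset sale (to non-banks) ¥117 million: reserves −¥117M, deposits −¥117M.
Totals: Δreserves = −¥45M, Δdeposits = +¥25M.
Δrequired reserves = 7% × +¥25M = +¥1.75M.
Δexcess reserves = Δreserves − Δrequired = −¥45M − (+¥1.75M) = -¥46.75 million.

-¥46.75 million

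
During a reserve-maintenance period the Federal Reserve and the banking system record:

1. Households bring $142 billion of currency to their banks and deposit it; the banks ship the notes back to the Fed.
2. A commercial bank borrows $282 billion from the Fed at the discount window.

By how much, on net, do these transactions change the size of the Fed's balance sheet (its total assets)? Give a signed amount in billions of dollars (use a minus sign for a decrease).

Currency deposit $142 billion: only the composition of liabilities changes → 0.
Discount-window loan $282 billion: a Fed asset is acquired → +$282B.
Net: 0 + 282 = +$282 billion.

+$282 billion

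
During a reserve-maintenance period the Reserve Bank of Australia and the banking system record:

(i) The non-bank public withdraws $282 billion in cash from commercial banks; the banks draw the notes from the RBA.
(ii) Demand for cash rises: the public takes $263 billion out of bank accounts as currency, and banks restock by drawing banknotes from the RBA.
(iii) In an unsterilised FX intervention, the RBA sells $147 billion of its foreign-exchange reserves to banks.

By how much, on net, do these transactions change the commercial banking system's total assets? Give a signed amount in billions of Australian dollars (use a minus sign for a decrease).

Currency withdrawal $282 billion: bank balance sheets shrink → −$282B.
Currency withdrawal $263 billion: bank balance sheets shrink → −$263B.
FX sale $147 billion: just an asset swap on bank balance sheets → 0.
Net: −282 − 263 + 0 = -$545 billion.

-$545 billion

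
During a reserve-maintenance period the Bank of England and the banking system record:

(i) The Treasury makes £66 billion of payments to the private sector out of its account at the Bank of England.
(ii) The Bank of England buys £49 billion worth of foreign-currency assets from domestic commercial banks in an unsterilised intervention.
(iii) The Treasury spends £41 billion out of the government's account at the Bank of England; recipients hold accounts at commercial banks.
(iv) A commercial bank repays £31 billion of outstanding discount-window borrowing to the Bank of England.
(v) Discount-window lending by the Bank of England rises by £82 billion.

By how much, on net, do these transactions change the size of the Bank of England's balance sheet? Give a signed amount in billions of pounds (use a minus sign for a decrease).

+£100 billion

Bank of England balance sheet:
  Assets:      Loans to banks +£51B, Foreign assets +£49B
  Liabilities: Bank reserves +£207B, Government deposits −£107B
Change in total Bank of England assets = +£100 billion.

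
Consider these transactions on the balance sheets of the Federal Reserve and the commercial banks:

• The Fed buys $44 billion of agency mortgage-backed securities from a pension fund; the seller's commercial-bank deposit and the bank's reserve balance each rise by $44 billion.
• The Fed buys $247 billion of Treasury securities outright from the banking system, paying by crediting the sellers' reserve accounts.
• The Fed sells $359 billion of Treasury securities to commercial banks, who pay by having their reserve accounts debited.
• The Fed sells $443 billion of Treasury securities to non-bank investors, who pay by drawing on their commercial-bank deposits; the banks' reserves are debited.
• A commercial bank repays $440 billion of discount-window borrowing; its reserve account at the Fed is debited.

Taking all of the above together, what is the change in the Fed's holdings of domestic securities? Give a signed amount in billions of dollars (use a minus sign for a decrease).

-$511 billion

Asset purchase (from non-banks) $44 billion: securities added to the Fed's portfolio → +$44B.
OMO purchase (from banks) $247 billion: securities added to the Fed's portfolio → +$247B.
OMO sale (to banks) $359 billion: securities removed from the Fed's portfolio → −$359B.
Asset sale (to non-banks) $443 billion: securities removed from the Fed's portfolio → −$443B.
Discount-window repayment $440 billion: the Fed's securities portfolio is untouched → 0.
Net: 44 + 247 − 359 − 443 + 0 = -$511 billion.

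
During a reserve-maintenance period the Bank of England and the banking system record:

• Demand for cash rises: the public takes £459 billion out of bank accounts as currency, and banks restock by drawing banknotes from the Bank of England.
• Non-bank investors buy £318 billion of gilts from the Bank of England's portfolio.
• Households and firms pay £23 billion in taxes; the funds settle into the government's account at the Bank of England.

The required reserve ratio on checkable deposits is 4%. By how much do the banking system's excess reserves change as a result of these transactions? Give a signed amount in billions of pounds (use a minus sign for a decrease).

-£768 billion

Currency withdrawal £459 billion: reserves −£459B, deposits −£459B.
Asset sale (to non-banks) £318 billion: reserves −£318B, deposits −£318B.
Government account inflow £23 billion: reserves −£23B, deposits −£23B.
Totals: Δreserves = −£800B, Δdeposits = −£800B.
Δrequired reserves = 4% × −£800B = −£32B.
Δexcess reserves = Δreserves − Δrequired = −£800B − (−£32B) = -£768 billion.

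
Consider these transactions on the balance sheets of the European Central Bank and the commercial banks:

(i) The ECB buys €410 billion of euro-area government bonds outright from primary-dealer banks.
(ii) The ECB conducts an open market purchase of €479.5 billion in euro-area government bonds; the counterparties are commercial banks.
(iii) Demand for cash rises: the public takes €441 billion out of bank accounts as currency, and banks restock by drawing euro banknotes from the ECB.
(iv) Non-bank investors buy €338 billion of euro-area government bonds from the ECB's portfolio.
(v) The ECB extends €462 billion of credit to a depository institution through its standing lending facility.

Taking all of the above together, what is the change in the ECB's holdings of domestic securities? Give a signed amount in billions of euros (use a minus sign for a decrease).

OMO purchase (from banks) €410 billion: securities added to the ECB's portfolio → +€410B.
OMO purchase (from banks) €479.5 billion: securities added to the ECB's portfolio → +€479.5B.
Currency withdrawal €441 billion: the ECB's securities portfolio is untouched → 0.
Asset sale (to non-banks) €338 billion: securities removed from the ECB's portfolio → −€338B.
Discount-window loan €462 billion: the ECB's securities portfolio is untouched → 0.
Net: 410 + 479.5 + 0 − 338 + 0 = +€551.5 billion.

+€551.5 billion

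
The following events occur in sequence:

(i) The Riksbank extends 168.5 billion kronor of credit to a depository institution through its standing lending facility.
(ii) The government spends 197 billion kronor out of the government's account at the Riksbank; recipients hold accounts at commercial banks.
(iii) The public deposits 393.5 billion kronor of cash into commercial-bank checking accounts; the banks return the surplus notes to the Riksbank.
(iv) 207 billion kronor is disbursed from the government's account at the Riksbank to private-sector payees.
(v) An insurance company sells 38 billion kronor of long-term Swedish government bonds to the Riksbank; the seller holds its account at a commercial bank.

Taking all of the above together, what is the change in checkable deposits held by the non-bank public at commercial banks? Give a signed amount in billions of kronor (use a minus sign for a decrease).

+835.5 billion

Riksbank balance sheet:
  Assets:      Securities +38B, Loans to banks +168.5B
  Liabilities: Bank reserves +1004B, Currency in circulation −393.5B, Government deposits −404B
Commercial banking system:
  Assets:      Reserves at CB +1004B
  Liabilities: Checkable deposits +835.5B, Borrowings from CB +168.5B
So the change in checkable deposits held by the non-bank public at commercial banks is +835.5 billion.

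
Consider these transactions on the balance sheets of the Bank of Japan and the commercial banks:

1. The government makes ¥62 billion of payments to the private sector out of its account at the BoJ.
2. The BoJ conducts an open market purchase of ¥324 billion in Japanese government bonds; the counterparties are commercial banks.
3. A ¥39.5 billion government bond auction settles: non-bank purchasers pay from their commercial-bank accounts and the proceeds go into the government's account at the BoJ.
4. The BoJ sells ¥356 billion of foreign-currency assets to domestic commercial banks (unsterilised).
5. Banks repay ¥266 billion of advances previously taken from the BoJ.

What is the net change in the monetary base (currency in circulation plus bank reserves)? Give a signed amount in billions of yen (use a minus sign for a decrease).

Government spending ¥62 billion: a non-base liability converts back to reserves → +¥62B.
OMO purchase (from banks) ¥324 billion: BoJ balance sheet expands → +¥324B.
Government account inflow ¥39.5 billion: reserves shift to a non-base liability → −¥39.5B.
FX sale ¥356 billion: BoJ balance sheet contracts → −¥356B.
Discount-window repayment ¥266 billion: BoJ balance sheet contracts → −¥266B.
Net: 62 + 324 − 39.5 − 356 − 266 = -¥275.5 billion.

-¥275.5 billion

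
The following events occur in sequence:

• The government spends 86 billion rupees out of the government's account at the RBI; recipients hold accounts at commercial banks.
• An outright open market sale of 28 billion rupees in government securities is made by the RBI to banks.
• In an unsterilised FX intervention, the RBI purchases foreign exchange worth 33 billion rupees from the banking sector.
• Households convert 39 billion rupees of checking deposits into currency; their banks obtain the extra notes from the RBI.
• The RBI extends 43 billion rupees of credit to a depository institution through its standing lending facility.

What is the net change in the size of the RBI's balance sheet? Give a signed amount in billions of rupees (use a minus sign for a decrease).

+48 billion

RBI balance sheet:
  Assets:      Securities −28B, Loans to banks +43B, Foreign assets +33B
  Liabilities: Bank reserves +95B, Currency in circulation +39B, Government deposits −86B
Change in total RBI assets = +48 billion.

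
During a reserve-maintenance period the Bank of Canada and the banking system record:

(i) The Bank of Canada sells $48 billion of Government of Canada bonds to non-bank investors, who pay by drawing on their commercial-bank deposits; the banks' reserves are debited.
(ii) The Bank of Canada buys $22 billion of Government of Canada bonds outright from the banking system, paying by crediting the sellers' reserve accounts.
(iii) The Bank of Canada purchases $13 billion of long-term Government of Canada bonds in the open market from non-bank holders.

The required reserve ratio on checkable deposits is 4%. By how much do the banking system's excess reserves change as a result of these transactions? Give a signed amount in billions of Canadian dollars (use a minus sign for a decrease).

-$11.6 billion

Asset sale (to non-banks) $48 billion: reserves −$48B, deposits −$48B.
OMO purchase (from banks) $22 billion: reserves +$22B, deposits 0.
Asset purchase (from non-banks) $13 billion: reserves +$13B, deposits +$13B.
Totals: Δreserves = −$13B, Δdeposits = −$35B.
Δrequired reserves = 4% × −$35B = −$1.4B.
Δexcess reserves = Δreserves − Δrequired = −$13B − (−$1.4B) = -$11.6 billion.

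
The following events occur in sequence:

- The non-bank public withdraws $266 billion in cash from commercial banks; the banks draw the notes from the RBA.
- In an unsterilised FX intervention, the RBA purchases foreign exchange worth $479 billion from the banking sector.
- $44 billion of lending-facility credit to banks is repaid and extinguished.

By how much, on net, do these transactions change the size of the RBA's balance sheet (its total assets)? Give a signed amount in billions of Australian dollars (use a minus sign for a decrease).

Currency withdrawal $266 billion: only the composition of liabilities changes → 0.
FX purchase $479 billion: an RBA asset is acquired → +$479B.
Discount-window repayment $44 billion: an RBA asset is shed → −$44B.
Net: 0 + 479 − 44 = +$435 billion.

+$435 billion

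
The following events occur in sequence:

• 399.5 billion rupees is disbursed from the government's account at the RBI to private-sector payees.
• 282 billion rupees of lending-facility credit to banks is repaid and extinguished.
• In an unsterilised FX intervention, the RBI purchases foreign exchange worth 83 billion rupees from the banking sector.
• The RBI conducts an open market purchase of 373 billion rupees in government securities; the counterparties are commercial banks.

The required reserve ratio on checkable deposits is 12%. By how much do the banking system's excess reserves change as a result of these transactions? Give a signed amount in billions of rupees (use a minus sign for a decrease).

+525.56 billion

Government spending 399.5 billion rupees: reserves +399.5B, deposits +399.5B.
Discount-window repayment 282 billion rupees: reserves −282B, deposits 0.
FX purchase 83 billion rupees: reserves +83B, deposits 0.
OMO purchase (from banks) 373 billion rupees: reserves +373B, deposits 0.
Totals: Δreserves = +573.5B, Δdeposits = +399.5B.
Δrequired reserves = 12% × +399.5B = +47.94B.
Δexcess reserves = Δreserves − Δrequired = +573.5B − (+47.94B) = +525.56 billion.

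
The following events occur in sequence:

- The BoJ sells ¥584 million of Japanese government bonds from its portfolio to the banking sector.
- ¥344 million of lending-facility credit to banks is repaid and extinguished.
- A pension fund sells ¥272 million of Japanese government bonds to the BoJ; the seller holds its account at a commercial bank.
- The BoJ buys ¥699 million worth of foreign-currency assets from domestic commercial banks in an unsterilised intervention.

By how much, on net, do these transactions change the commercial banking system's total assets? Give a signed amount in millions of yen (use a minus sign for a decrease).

-¥72 million

OMO sale (to banks) ¥584 million: just an asset swap on bank balance sheets → 0.
Discount-window repayment ¥344 million: bank balance sheets shrink → −¥344M.
Asset purchase (from non-banks) ¥272 million: bank balance sheets expand → +¥272M.
FX purchase ¥699 million: just an asset swap on bank balance sheets → 0.
Net: 0 − 344 + 272 + 0 = -¥72 million.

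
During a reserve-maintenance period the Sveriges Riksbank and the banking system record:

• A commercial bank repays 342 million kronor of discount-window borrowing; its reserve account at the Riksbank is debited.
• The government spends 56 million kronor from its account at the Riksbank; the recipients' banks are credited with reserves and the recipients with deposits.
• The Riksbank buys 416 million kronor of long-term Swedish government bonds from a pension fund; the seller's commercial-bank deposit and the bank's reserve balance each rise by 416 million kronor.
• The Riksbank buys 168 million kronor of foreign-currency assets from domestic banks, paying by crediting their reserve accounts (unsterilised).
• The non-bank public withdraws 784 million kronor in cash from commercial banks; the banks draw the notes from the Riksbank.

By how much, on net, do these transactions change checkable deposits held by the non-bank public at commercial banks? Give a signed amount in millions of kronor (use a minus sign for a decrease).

-312 million

Riksbank balance sheet:
  Assets:      Securities +416M, Loans to banks −342M, Foreign assets +168M
  Liabilities: Bank reserves −486M, Currency in circulation +784M, Government deposits −56M
Commercial banking system:
  Assets:      Reserves at CB −486M, Foreign assets −168M
  Liabilities: Checkable deposits −312M, Borrowings from CB −342M
So the change in checkable deposits held by the non-bank public at commercial banks is -312 million.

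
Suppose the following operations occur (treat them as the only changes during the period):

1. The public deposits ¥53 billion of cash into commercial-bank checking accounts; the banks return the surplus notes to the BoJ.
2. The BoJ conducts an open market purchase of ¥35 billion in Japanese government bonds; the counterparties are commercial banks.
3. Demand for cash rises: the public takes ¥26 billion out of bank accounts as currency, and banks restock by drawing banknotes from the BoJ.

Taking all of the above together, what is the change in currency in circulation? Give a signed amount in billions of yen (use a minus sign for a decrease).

BoJ balance sheet:
  Assets:      Securities +¥35B
  Liabilities: Bank reserves +¥62B, Currency in circulation −¥27B
Commercial banking system:
  Assets:      Reserves at CB +¥62B, Securities −¥35B
  Liabilities: Checkable deposits +¥27B
So the change in currency in circulation is -¥27 billion.

-¥27 billion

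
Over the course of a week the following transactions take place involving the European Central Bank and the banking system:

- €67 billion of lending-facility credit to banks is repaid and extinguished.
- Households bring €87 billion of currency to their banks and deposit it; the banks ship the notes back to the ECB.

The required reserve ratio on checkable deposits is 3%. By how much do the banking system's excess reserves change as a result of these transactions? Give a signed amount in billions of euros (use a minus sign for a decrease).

+€17.39 billion

Discount-window repayment €67 billion: reserves −€67B, deposits 0.
Currency deposit €87 billion: reserves +€87B, deposits +€87B.
Totals: Δreserves = +€20B, Δdeposits = +€87B.
Δrequired reserves = 3% × +€87B = +€2.61B.
Δexcess reserves = Δreserves − Δrequired = +€20B − (+€2.61B) = +€17.39 billion.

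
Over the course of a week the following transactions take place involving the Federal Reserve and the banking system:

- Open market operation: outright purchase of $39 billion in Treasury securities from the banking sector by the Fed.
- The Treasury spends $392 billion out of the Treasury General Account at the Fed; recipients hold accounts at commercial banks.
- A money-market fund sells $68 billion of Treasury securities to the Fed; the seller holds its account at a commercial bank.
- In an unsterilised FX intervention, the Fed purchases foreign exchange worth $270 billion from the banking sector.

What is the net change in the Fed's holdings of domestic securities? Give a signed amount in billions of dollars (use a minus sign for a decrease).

+$107 billion

OMO purchase (from banks) $39 billion: securities added to the Fed's portfolio → +$39B.
Government spending $392 billion: the Fed's securities portfolio is untouched → 0.
Asset purchase (from non-banks) $68 billion: securities added to the Fed's portfolio → +$68B.
FX purchase $270 billion: the Fed's securities portfolio is untouched → 0.
Net: 39 + 0 + 68 + 0 = +$107 billion.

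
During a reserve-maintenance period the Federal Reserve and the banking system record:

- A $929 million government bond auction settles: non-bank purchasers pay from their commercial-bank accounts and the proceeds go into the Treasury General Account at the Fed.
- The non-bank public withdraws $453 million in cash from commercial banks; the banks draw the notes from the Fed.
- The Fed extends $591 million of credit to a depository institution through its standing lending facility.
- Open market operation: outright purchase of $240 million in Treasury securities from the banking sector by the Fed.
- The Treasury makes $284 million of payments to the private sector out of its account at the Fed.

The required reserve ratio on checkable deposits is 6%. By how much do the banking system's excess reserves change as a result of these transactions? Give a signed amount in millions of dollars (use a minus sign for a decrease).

Government account inflow $929 million: reserves −$929M, deposits −$929M.
Currency withdrawal $453 million: reserves −$453M, deposits −$453M.
Discount-window loan $591 million: reserves +$591M, deposits 0.
OMO purchase (from banks) $240 million: reserves +$240M, deposits 0.
Government spending $284 million: reserves +$284M, deposits +$284M.
Totals: Δreserves = −$267M, Δdeposits = −$1098M.
Δrequired reserves = 6% × −$1098M = −$65.88M.
Δexcess reserves = Δreserves − Δrequired = −$267M − (−$65.88M) = -$201.12 million.

-$201.12 million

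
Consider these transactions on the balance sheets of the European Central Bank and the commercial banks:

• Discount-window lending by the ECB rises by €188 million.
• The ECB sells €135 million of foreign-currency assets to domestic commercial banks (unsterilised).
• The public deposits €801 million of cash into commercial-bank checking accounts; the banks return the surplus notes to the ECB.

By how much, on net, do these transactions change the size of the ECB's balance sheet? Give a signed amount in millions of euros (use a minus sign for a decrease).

+€53 million

ECB balance sheet:
  Assets:      Loans to banks +€188M, Foreign assets −€135M
  Liabilities: Bank reserves +€854M, Currency in circulation −€801M
Change in total ECB assets = +€53 million.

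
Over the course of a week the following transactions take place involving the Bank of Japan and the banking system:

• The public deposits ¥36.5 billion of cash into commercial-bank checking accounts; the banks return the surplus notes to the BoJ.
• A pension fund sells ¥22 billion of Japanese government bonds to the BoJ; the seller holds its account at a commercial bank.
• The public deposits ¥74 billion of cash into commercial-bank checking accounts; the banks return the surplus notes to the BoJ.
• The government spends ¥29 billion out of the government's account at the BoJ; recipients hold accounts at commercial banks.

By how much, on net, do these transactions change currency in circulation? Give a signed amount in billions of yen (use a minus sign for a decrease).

-¥110.5 billion

Currency deposit ¥36.5 billion: notes return to the central bank → −¥36.5B.
Asset purchase (from non-banks) ¥22 billion: no currency enters or leaves circulation → 0.
Currency deposit ¥74 billion: notes return to the central bank → −¥74B.
Government spending ¥29 billion: no currency enters or leaves circulation → 0.
Net: −36.5 + 0 − 74 + 0 = -¥110.5 billion.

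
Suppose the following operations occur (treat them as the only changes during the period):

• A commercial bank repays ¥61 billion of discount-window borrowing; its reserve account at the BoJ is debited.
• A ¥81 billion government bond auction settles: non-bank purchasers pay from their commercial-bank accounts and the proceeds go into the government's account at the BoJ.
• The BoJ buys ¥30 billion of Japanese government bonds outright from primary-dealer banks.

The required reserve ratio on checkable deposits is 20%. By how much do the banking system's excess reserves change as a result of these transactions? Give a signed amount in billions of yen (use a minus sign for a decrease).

Discount-window repayment ¥61 billion: reserves −¥61B, deposits 0.
Government account inflow ¥81 billion: reserves −¥81B, deposits −¥81B.
OMO purchase (from banks) ¥30 billion: reserves +¥30B, deposits 0.
Totals: Δreserves = −¥112B, Δdeposits = −¥81B.
Δrequired reserves = 20% × −¥81B = −¥16.2B.
Δexcess reserves = Δreserves − Δrequired = −¥112B − (−¥16.2B) = -¥95.8 billion.

-¥95.8 billion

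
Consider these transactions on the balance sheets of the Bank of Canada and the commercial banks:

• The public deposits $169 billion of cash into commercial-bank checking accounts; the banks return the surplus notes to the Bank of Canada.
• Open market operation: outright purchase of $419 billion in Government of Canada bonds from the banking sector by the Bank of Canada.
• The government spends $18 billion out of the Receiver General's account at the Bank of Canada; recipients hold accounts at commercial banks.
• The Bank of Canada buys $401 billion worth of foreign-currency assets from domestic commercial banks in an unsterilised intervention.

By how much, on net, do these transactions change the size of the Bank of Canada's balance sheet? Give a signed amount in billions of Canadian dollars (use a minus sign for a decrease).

+$820 billion

Currency deposit $169 billion: only the composition of liabilities changes → 0.
OMO purchase (from banks) $419 billion: a Bank of Canada asset is acquired → +$419B.
Government spending $18 billion: only the composition of liabilities changes → 0.
FX purchase $401 billion: a Bank of Canada asset is acquired → +$401B.
Net: 0 + 419 + 0 + 401 = +$820 billion.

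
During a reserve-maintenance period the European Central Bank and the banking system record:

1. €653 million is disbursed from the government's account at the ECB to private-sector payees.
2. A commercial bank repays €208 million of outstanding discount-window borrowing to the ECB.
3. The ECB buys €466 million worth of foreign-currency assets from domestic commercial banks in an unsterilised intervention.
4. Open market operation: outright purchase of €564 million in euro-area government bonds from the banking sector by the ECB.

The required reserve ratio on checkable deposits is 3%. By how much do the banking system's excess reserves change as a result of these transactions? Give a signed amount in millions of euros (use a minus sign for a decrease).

Government spending €653 million: reserves +€653M, deposits +€653M.
Discount-window repayment €208 million: reserves −€208M, deposits 0.
FX purchase €466 million: reserves +€466M, deposits 0.
OMO purchase (from banks) €564 million: reserves +€564M, deposits 0.
Totals: Δreserves = +€1475M, Δdeposits = +€653M.
Δrequired reserves = 3% × +€653M = +€19.59M.
Δexcess reserves = Δreserves − Δrequired = +€1475M − (+€19.59M) = +€1455.41 million.

+€1455.41 million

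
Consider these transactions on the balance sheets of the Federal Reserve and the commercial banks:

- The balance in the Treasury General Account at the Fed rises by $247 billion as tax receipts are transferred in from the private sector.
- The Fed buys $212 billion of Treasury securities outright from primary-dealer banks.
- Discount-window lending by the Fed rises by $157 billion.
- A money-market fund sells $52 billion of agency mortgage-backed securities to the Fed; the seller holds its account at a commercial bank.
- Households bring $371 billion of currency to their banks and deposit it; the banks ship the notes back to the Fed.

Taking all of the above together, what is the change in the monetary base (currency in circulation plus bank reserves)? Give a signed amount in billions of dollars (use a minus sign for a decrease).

+$174 billion

Fed balance sheet:
  Assets:      Securities +$264B, Loans to banks +$157B
  Liabilities: Bank reserves +$545B, Currency in circulation −$371B, Government deposits +$247B
Monetary base = currency + reserves: −$371B + (+$545B) = +$174 billion.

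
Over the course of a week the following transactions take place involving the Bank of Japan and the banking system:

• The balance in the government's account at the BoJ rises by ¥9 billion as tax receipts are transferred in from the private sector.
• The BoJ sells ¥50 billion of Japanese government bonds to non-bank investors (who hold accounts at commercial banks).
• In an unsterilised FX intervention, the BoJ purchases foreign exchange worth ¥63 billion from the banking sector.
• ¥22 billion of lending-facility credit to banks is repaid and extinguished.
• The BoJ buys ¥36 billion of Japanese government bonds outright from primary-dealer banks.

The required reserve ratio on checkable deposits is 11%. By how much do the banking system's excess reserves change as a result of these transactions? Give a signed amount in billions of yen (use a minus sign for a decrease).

+¥24.49 billion

Government account inflow ¥9 billion: reserves −¥9B, deposits −¥9B.
Asset sale (to non-banks) ¥50 billion: reserves −¥50B, deposits −¥50B.
FX purchase ¥63 billion: reserves +¥63B, deposits 0.
Discount-window repayment ¥22 billion: reserves −¥22B, deposits 0.
OMO purchase (from banks) ¥36 billion: reserves +¥36B, deposits 0.
Totals: Δreserves = +¥18B, Δdeposits = −¥59B.
Δrequired reserves = 11% × −¥59B = −¥6.49B.
Δexcess reserves = Δreserves − Δrequired = +¥18B − (−¥6.49B) = +¥24.49 billion.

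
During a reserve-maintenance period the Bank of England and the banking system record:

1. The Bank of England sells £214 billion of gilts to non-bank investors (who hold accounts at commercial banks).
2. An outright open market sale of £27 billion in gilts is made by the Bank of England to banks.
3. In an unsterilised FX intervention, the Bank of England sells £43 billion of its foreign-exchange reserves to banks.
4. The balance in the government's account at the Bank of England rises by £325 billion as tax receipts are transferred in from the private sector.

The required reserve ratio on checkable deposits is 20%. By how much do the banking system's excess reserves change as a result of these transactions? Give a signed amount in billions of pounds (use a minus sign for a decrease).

-£501.2 billion

Asset sale (to non-banks) £214 billion: reserves −£214B, deposits −£214B.
OMO sale (to banks) £27 billion: reserves −£27B, deposits 0.
FX sale £43 billion: reserves −£43B, deposits 0.
Government account inflow £325 billion: reserves −£325B, deposits −£325B.
Totals: Δreserves = −£609B, Δdeposits = −£539B.
Δrequired reserves = 20% × −£539B = −£107.8B.
Δexcess reserves = Δreserves − Δrequired = −£609B − (−£107.8B) = -£501.2 billion.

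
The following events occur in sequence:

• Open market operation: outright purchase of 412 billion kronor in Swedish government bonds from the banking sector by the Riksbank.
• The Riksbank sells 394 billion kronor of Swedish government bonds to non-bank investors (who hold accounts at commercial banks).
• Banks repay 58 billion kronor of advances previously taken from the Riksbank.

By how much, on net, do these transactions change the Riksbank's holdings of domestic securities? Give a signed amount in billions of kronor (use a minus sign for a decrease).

+18 billion

OMO purchase (from banks) 412 billion kronor: securities added to the Riksbank's portfolio → +412B.
Asset sale (to non-banks) 394 billion kronor: securities removed from the Riksbank's portfolio → −394B.
Discount-window repayment 58 billion kronor: the Riksbank's securities portfolio is untouched → 0.
Net: 412 − 394 + 0 = +18 billion.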